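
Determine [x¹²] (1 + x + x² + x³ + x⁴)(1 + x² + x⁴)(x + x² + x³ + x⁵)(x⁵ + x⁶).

17

(1 + x + x² + x³ + x⁴) has coefficients 1,1,1,1,1 for degrees 0…4.
(1 + x² + x⁴) has coefficients 1,0,1,0,1,0,0,0,0,0,0,0,0 for degrees 0…12.
Multiplying by (x + x² + x³ + x⁵) gives running coefficients 0,1,1,2,1,3,1,2,0,1,0,0,0 for degrees 0…12.
Finally multiplying by (x⁵ + x⁶), the product of all factors after the first has coefficients 0,0,0,0,0,0,1,2,3,3,4,4,3 for degrees 0…12.
[x¹²] = 1·3 + 1·4 + 1·4 + 1·3 + 1·3 = 17.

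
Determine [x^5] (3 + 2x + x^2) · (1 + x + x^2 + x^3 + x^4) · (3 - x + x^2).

9

(3 + 2x + x^2) has coefficients 3,2,1 for degrees 0…2.
(1 + x + x^2 + x^3 + x^4) has coefficients 1,1,1,1,1,0 for degrees 0…5.
Finally multiplying by (3 - x + x^2), the product of all factors after the first has coefficients 3,2,3,3,3,0 for degrees 0…5.
[x^5] = 3·0 + 2·3 + 1·3 = 9.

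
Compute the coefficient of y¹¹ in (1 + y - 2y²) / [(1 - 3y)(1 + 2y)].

The denominator gives the recurrence a_n = a_(n−1) + 6a_(n−2) for n ≥ 3; the numerator fixes a_0 = 1, a_1 = 2, a_2 = 6.
Iterating: 1, 2, 6, 18, 54, 162, 486, 1458, 4374, 13122, 39366, 118098, so a_11 = 118098.

118098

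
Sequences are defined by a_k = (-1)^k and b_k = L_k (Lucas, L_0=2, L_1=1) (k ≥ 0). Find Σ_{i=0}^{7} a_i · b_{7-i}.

Write out a_i and b_{7-i} for i = 0,…,7 and sum the products.
Σ = 1·29 − 1·18 + 1·11 − 1·7 + 1·4 − 1·3 + 1·1 − 1·2 = 15.

15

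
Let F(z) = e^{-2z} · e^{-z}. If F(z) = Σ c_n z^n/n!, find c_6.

729

The EGF product rule gives c_6 = Σ_{k_1+k_2=6} C(6; k_1,k_2) · ∏ g_i(k_i), where e^{-2z} gives (-2)^k; e^{-z} gives (-1)^k.
g_1(k) for k = 0…6: 1, -2, 4, -8, 16, -32, 64.
g_2(k) for k = 0…6: 1, -1, 1, -1, 1, -1, 1.
c_6 = Σ_k C(6,k)·g_1(k)·g_2(6−k) = 1·1·1 + 6·(-2)·(-1) + 15·4·1 + 20·(-8)·(-1) + 15·16·1 + 6·(-32)·(-1) + 1·64·1 = 1 + 12 + 60 + 160 + 240 + 192 + 64 = 729.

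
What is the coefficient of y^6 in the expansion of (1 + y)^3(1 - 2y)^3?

(1 + y)^3 has coefficients 1,3,3,1 for degrees 0…3.
(1 - 2y)^3 has coefficients 1,-6,12,-8,0,0,0 for degrees 0…6.
[y^6] = 1·0 + 3·0 + 3·0 + 1·(-8) = -8.

-8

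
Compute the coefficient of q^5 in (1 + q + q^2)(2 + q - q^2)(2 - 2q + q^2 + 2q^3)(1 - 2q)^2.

-6

(1 + q + q^2) has coefficients 1,1,1 for degrees 0…2.
(2 + q - q^2) has coefficients 2,1,-1,0,0,0 for degrees 0…5.
Multiplying by (2 - 2q + q^2 + 2q^3) gives running coefficients 4,-2,-2,7,1,-2 for degrees 0…5.
Finally multiplying by (1 - 2q)^2, the product of all factors after the first has coefficients 4,-18,22,7,-35,22 for degrees 0…5.
[q^5] = 1·22 + 1·(-35) + 1·7 = -6.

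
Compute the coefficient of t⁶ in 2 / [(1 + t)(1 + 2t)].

The denominator gives the recurrence a_n = −3a_(n−1) − 2a_(n−2) for n ≥ 2; the numerator fixes a_0 = 2, a_1 = -6.
Iterating: 2, -6, 14, -30, 62, -126, 254, so a_6 = 254.

254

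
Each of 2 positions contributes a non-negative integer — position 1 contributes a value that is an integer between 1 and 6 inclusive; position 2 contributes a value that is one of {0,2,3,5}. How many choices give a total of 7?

3

The generating function for the choices is (q + q² + q³ + q⁴ + q⁵ + q⁶)·(1 + q² + q³ + q⁵); the count is [q⁷].
(q + q² + q³ + q⁴ + q⁵ + q⁶) has coefficients 0,1,1,1,1,1,1 for degrees 0…6.
(1 + q² + q³ + q⁵) has coefficients 1,0,1,1,0,1,0,0 for degrees 0…7.
[q⁷] = 1·0 + 1·1 + 1·0 + 1·1 + 1·1 + 1·0 = 3.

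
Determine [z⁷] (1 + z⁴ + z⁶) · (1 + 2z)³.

(1 + z⁴ + z⁶) has coefficients 1,0,0,0,1,0,1 for degrees 0…6.
(1 + 2z)³ has coefficients 1,6,12,8,0,0,0,0 for degrees 0…7.
[z⁷] = 1·0 + 1·8 + 1·6 = 14.

14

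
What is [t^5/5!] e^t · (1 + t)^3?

136

The EGF product rule gives c_5 = Σ_{k_1+k_2=5} C(5; k_1,k_2) · ∏ g_i(k_i), where e^t gives (1)^k; (1+t)^3 gives the falling factorial (3)_k.
g_1(k) for k = 0…5: 1, 1, 1, 1, 1, 1.
g_2(k) for k = 0…5: 1, 3, 6, 6, 0, 0.
c_5 = Σ_k C(5,k)·g_1(k)·g_2(5−k) = 10·1·6 + 10·1·6 + 5·1·3 + 1·1·1 = 60 + 60 + 15 + 1 = 136.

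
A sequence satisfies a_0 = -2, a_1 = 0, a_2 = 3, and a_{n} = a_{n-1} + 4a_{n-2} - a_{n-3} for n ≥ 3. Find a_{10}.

3401

The ordinary generating function has denominator 1 - x - 4x^2 + x^3.
Iterating the recurrence: a_0,…,a_{10} = -2, 0, 3, 5, 17, 34, 97, 216, 570, 1337, 3401.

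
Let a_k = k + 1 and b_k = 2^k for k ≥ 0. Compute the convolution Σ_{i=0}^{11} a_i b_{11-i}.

8178

The convolution is the t^11 coefficient of A(t)B(t).
Σ = 1·2048 + 2·1024 + 3·512 + 4·256 + 5·128 + 6·64 + 7·32 + 8·16 + 9·8 + 10·4 + 11·2 + 12·1 = 8178.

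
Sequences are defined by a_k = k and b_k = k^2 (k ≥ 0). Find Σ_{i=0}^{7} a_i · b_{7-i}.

196

Write out a_i and b_{7-i} for i = 0,…,7 and sum the products.
Σ = 0·49 + 1·36 + 2·25 + 3·16 + 4·9 + 5·4 + 6·1 + 7·0 = 196.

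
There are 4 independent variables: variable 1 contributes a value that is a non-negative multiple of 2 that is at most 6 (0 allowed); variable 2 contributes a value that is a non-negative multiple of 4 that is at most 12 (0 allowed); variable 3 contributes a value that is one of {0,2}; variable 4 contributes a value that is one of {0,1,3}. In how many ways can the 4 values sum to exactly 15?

The generating function for the choices is (1 + z² + z⁴ + z⁶)·(1 + z⁴ + z⁸ + z¹²)·(1 + z²)·(1 + z + z³); the count is [z¹⁵].
(1 + z² + z⁴ + z⁶) has coefficients 1,0,1,0,1,0,1 for degrees 0…6.
(1 + z⁴ + z⁸ + z¹²) has coefficients 1,0,0,0,1,0,0,0,1,0,0,0,1,0,0,0 for degrees 0…15.
Multiplying by (1 + z²) gives running coefficients 1,0,1,0,1,0,1,0,1,0,1,0,1,0,1,0 for degrees 0…15.
Finally multiplying by (1 + z + z³), the product of all factors after the first has coefficients 1,1,1,2,1,2,1,2,1,2,1,2,1,2,1,2 for degrees 0…15.
[z¹⁵] = 1·2 + 1·2 + 1·2 + 1·2 = 8.

8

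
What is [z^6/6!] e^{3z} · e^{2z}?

15625

The EGF product rule gives c_6 = Σ_{k_1+k_2=6} C(6; k_1,k_2) · ∏ g_i(k_i), where e^{3z} gives (3)^k; e^{2z} gives (2)^k.
g_1(k) for k = 0…6: 1, 3, 9, 27, 81, 243, 729.
g_2(k) for k = 0…6: 1, 2, 4, 8, 16, 32, 64.
c_6 = Σ_k C(6,k)·g_1(k)·g_2(6−k) = 1·1·64 + 6·3·32 + 15·9·16 + 20·27·8 + 15·81·4 + 6·243·2 + 1·729·1 = 64 + 576 + 2160 + 4320 + 4860 + 2916 + 729 = 15625.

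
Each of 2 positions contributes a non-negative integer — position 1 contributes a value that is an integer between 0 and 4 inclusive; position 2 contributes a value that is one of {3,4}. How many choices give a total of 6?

The generating function for the choices is (1 + z + z² + z³ + z⁴)·(z³ + z⁴); the count is [z⁶].
(1 + z + z² + z³ + z⁴) has coefficients 1,1,1,1,1 for degrees 0…4.
(z³ + z⁴) has coefficients 0,0,0,1,1,0,0 for degrees 0…6.
[z⁶] = 1·0 + 1·0 + 1·1 + 1·1 + 1·0 = 2.

2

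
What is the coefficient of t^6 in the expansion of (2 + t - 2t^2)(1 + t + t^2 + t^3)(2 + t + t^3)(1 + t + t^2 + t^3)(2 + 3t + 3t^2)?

(2 + t - 2t^2) has coefficients 2,1,-2 for degrees 0…2.
(1 + t + t^2 + t^3) has coefficients 1,1,1,1,0,0,0 for degrees 0…6.
Multiplying by (2 + t + t^3) gives running coefficients 2,3,3,4,2,1,1 for degrees 0…6.
Multiplying by (1 + t + t^2 + t^3) gives running coefficients 2,5,8,12,12,10,8 for degrees 0…6.
Finally multiplying by (2 + 3t + 3t^2), the product of all factors after the first has coefficients 4,16,37,63,84,92,82 for degrees 0…6.
[t^6] = 2·82 + 1·92 − 2·84 = 88.

88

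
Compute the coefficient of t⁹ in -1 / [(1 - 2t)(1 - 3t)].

-58025

Partial fractions give a closed form: a_n = (2)·2^n + (-3)·3^n.
At n = 9: a_9 = -58025.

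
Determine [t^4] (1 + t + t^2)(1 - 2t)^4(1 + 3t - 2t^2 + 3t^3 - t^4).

(1 + t + t^2) has coefficients 1,1,1 for degrees 0…2.
(1 - 2t)^4 has coefficients 1,-8,24,-32,16 for degrees 0…4.
Finally multiplying by (1 + 3t - 2t^2 + 3t^3 - t^4), the product of all factors after the first has coefficients 1,-5,-2,59,-153 for degrees 0…4.
[t^4] = 1·(-153) + 1·59 + 1·(-2) = -96.

-96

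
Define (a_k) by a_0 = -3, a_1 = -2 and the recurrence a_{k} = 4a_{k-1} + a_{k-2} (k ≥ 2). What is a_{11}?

The ordinary generating function has denominator 1 - 4x - x^2.
Iterating the recurrence: a_0,…,a_{11} = -3, -2, -11, -46, -195, -826, -3499, -14822, -62787, -265970, -1126667, -4772638.

-4772638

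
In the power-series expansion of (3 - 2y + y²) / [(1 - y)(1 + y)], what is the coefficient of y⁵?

The denominator gives the recurrence a_n = a_(n−2) for n ≥ 3; the numerator fixes a_0 = 3, a_1 = -2, a_2 = 4.
Iterating: 3, -2, 4, -2, 4, -2, so a_5 = -2.

-2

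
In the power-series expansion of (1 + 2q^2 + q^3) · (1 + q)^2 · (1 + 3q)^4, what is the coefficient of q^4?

523

(1 + 2q^2 + q^3) has coefficients 1,0,2,1 for degrees 0…3.
(1 + q)^2 has coefficients 1,2,1,0,0 for degrees 0…4.
Finally multiplying by (1 + 3q)^4, the product of all factors after the first has coefficients 1,14,79,228,351 for degrees 0…4.
[q^4] = 1·351 + 2·79 + 1·14 = 523.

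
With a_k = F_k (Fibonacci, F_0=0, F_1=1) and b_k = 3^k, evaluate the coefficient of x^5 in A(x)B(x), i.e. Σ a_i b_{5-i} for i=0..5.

This is [x^5] in the product of the two ordinary generating functions.
Σ = 0·243 + 1·81 + 1·27 + 2·9 + 3·3 + 5·1 = 140.

140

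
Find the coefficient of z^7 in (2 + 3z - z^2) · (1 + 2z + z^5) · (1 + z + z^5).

7

(2 + 3z - z^2) has coefficients 2,3,-1 for degrees 0…2.
(1 + 2z + z^5) has coefficients 1,2,0,0,0,1,0,0 for degrees 0…7.
Finally multiplying by (1 + z + z^5), the product of all factors after the first has coefficients 1,3,2,0,0,2,3,0 for degrees 0…7.
[z^7] = 2·0 + 3·3 − 1·2 = 7.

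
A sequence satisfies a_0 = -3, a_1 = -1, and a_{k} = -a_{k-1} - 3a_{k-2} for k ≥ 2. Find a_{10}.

-635

The ordinary generating function has denominator 1 + q + 3q^2.
Iterating the recurrence: a_0,…,a_{10} = -3, -1, 10, -7, -23, 44, 25, -157, 82, 389, -635.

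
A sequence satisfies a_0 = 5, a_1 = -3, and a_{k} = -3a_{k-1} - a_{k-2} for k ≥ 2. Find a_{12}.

50549

The ordinary generating function has denominator 1 + 3t + t^2.
Iterating the recurrence: a_0,…,a_{12} = 5, -3, 4, -9, 23, -60, 157, -411, 1076, -2817, 7375, -19308, 50549.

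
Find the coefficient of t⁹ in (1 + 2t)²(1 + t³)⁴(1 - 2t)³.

100

(1 + 2t)² has coefficients 1,4,4 for degrees 0…2.
(1 + t³)⁴ has coefficients 1,0,0,4,0,0,6,0,0,4 for degrees 0…9.
Finally multiplying by (1 - 2t)³, the product of all factors after the first has coefficients 1,-6,12,-4,-24,48,-26,-36,72,-44 for degrees 0…9.
[t⁹] = 1·(-44) + 4·72 + 4·(-36) = 100.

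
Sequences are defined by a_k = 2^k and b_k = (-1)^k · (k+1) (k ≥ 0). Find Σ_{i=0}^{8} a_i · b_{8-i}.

117

This is [x^8] in the product of the two ordinary generating functions.
Σ = 1·9 + 2·(-8) + 4·7 + 8·(-6) + 16·5 + 32·(-4) + 64·3 + 128·(-2) + 256·1 = 117.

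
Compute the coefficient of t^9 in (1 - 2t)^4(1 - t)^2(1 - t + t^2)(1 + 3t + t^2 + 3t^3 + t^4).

(1 - 2t)^4 has coefficients 1,-8,24,-32,16 for degrees 0…4.
(1 - t)^2 has coefficients 1,-2,1,0,0,0,0,0,0,0 for degrees 0…9.
Multiplying by (1 - t + t^2) gives running coefficients 1,-3,4,-3,1,0,0,0,0,0 for degrees 0…9.
Finally multiplying by (1 + 3t + t^2 + 3t^3 + t^4), the product of all factors after the first has coefficients 1,0,-4,9,-12,9,-4,0,1,0 for degrees 0…9.
[t^9] = 1·0 − 8·1 + 24·0 − 32·(-4) + 16·9 = 264.

264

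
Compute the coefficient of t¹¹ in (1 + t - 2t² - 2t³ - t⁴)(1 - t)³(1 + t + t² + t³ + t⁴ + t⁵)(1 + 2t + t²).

(1 + t - 2t² - 2t³ - t⁴) has coefficients 1,1,-2,-2,-1 for degrees 0…4.
(1 - t)³ has coefficients 1,-3,3,-1,0,0,0,0,0,0,0,0 for degrees 0…11.
Multiplying by (1 + t + t² + t³ + t⁴ + t⁵) gives running coefficients 1,-2,1,0,0,0,-1,2,-1,0,0,0 for degrees 0…11.
Finally multiplying by (1 + 2t + t²), the product of all factors after the first has coefficients 1,0,-2,0,1,0,-1,0,2,0,-1,0 for degrees 0…11.
[t¹¹] = 1·0 + 1·(-1) − 2·0 − 2·2 − 1·0 = -5.

-5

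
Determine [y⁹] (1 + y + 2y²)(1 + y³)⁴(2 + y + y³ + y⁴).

(1 + y + 2y²) has coefficients 1,1,2 for degrees 0…2.
(1 + y³)⁴ has coefficients 1,0,0,4,0,0,6,0,0,4 for degrees 0…9.
Finally multiplying by (2 + y + y³ + y⁴), the product of all factors after the first has coefficients 2,1,0,9,5,0,16,10,0,14 for degrees 0…9.
[y⁹] = 1·14 + 1·0 + 2·10 = 34.

34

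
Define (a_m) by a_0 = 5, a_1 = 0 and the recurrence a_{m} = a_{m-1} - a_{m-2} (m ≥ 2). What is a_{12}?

5

The ordinary generating function has denominator 1 - x + x^2.
Iterating the recurrence: a_0,…,a_{12} = 5, 0, -5, -5, 0, 5, 5, 0, -5, -5, 0, 5, 5.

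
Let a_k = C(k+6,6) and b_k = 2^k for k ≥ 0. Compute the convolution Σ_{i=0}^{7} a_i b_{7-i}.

The convolution is the x^7 coefficient of A(x)B(x).
Σ = 1·128 + 7·64 + 28·32 + 84·16 + 210·8 + 462·4 + 924·2 + 1716·1 = 9908.

9908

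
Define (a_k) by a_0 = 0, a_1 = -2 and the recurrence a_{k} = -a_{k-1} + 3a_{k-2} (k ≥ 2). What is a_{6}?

The ordinary generating function has denominator 1 + z - 3z^2.
Iterating the recurrence: a_0,…,a_{6} = 0, -2, 2, -8, 14, -38, 80.

80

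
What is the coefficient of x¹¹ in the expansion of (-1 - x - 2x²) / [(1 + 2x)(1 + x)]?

4094

The denominator gives the recurrence a_n = −3a_(n−1) − 2a_(n−2) for n ≥ 3; the numerator fixes a_0 = -1, a_1 = 2, a_2 = -6.
Iterating: -1, 2, -6, 14, -30, 62, -126, 254, -510, 1022, -2046, 4094, so a_11 = 4094.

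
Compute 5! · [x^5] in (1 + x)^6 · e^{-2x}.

-32

The EGF product rule gives c_5 = Σ_{k_1+k_2=5} C(5; k_1,k_2) · ∏ g_i(k_i), where (1+x)^6 gives the falling factorial (6)_k; e^{-2x} gives (-2)^k.
g_1(k) for k = 0…5: 1, 6, 30, 120, 360, 720.
g_2(k) for k = 0…5: 1, -2, 4, -8, 16, -32.
c_5 = Σ_k C(5,k)·g_1(k)·g_2(5−k) = 1·1·(-32) + 5·6·16 + 10·30·(-8) + 10·120·4 + 5·360·(-2) + 1·720·1 = −32 + 480 − 2400 + 4800 − 3600 + 720 = -32.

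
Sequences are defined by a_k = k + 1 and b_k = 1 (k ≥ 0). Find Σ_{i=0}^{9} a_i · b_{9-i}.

Write out a_i and b_{9-i} for i = 0,…,9 and sum the products.
Σ = 1·1 + 2·1 + 3·1 + 4·1 + 5·1 + 6·1 + 7·1 + 8·1 + 9·1 + 10·1 = 55.

55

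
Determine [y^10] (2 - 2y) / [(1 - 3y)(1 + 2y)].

Partial fractions give a closed form: a_n = (4/5)·3^n + (6/5)·(-2)^n.
At n = 10: a_10 = 48468.

48468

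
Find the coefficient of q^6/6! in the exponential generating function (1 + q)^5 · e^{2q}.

The EGF product rule gives c_6 = Σ_{k_1+k_2=6} C(6; k_1,k_2) · ∏ g_i(k_i), where (1+q)^5 gives the falling factorial (5)_k; e^{2q} gives (2)^k.
g_1(k) for k = 0…6: 1, 5, 20, 60, 120, 120, 0.
g_2(k) for k = 0…6: 1, 2, 4, 8, 16, 32, 64.
c_6 = Σ_k C(6,k)·g_1(k)·g_2(6−k) = 1·1·64 + 6·5·32 + 15·20·16 + 20·60·8 + 15·120·4 + 6·120·2 = 64 + 960 + 4800 + 9600 + 7200 + 1440 = 24064.

24064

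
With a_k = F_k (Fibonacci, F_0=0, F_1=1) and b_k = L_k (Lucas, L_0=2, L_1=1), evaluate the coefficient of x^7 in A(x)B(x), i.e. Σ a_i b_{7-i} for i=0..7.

This is [x^7] in the product of the two ordinary generating functions.
Σ = 0·29 + 1·18 + 1·11 + 2·7 + 3·4 + 5·3 + 8·1 + 13·2 = 104.

104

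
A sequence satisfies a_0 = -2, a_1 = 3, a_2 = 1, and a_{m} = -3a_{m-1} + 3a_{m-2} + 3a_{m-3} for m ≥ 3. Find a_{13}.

The ordinary generating function has denominator 1 + 3t - 3t^2 - 3t^3.
Iterating the recurrence: a_0,…,a_{13} = -2, 3, 1, 0, 12, -33, 135, -468, 1710, -6129, 22113, -79596, 286740, -1032669.

-1032669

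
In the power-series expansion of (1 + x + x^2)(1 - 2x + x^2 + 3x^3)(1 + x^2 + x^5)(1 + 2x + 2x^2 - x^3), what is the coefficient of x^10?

(1 + x + x^2) has coefficients 1,1,1 for degrees 0…2.
(1 - 2x + x^2 + 3x^3) has coefficients 1,-2,1,3,0,0,0,0,0,0,0 for degrees 0…10.
Multiplying by (1 + x^2 + x^5) gives running coefficients 1,-2,2,1,1,4,-2,1,3,0,0 for degrees 0…10.
Finally multiplying by (1 + 2x + 2x^2 - x^3), the product of all factors after the first has coefficients 1,0,0,0,9,6,7,4,-3,10,5 for degrees 0…10.
[x^10] = 1·5 + 1·10 + 1·(-3) = 12.

12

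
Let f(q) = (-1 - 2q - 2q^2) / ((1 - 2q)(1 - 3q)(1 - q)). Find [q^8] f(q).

Partial fractions give a closed form: a_n = (10)·2^n + (-17/2)·3^n + (-5/2)·1^n.
At n = 8: a_8 = -53211.

-53211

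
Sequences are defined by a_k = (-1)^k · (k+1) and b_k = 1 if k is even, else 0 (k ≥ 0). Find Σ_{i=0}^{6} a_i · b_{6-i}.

The convolution is the t^6 coefficient of A(t)B(t).
Σ = 1·1 − 2·0 + 3·1 − 4·0 + 5·1 − 6·0 + 7·1 = 16.

16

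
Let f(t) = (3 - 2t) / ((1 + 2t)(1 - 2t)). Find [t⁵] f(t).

Partial fractions give a closed form: a_n = (2)·(-2)^n + (1)·2^n.
At n = 5: a_5 = -32.

-32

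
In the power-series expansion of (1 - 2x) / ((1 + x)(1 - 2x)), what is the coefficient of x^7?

Partial fractions give a closed form: a_n = (1)·(-1)^n.
At n = 7: a_7 = -1.

-1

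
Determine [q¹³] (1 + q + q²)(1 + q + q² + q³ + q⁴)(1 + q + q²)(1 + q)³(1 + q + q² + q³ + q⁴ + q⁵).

61

(1 + q + q²) has coefficients 1,1,1 for degrees 0…2.
(1 + q + q² + q³ + q⁴) has coefficients 1,1,1,1,1,0,0,0,0,0,0,0,0,0 for degrees 0…13.
Multiplying by (1 + q + q²) gives running coefficients 1,2,3,3,3,2,1,0,0,0,0,0,0,0 for degrees 0…13.
Multiplying by (1 + q)³ gives running coefficients 1,5,12,19,23,23,19,12,5,1,0,0,0,0 for degrees 0…13.
Finally multiplying by (1 + q + q² + q³ + q⁴ + q⁵), the product of all factors after the first has coefficients 1,6,18,37,60,83,101,108,101,83,60,37,18,6 for degrees 0…13.
[q¹³] = 1·6 + 1·18 + 1·37 = 61.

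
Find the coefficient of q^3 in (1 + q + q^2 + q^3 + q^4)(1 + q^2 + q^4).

2

(1 + q + q^2 + q^3 + q^4) has coefficients 1,1,1,1 for degrees 0…3.
(1 + q^2 + q^4) has coefficients 1,0,1,0 for degrees 0…3.
[q^3] = 1·0 + 1·1 + 1·0 + 1·1 = 2.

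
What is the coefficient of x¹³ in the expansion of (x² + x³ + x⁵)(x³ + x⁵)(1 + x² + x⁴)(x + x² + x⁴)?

6

(x² + x³ + x⁵) has coefficients 0,0,1,1,0,1 for degrees 0…5.
(x³ + x⁵) has coefficients 0,0,0,1,0,1,0,0,0,0,0,0,0,0 for degrees 0…13.
Multiplying by (1 + x² + x⁴) gives running coefficients 0,0,0,1,0,2,0,2,0,1,0,0,0,0 for degrees 0…13.
Finally multiplying by (x + x² + x⁴), the product of all factors after the first has coefficients 0,0,0,0,1,1,2,3,2,4,1,3,0,1 for degrees 0…13.
[x¹³] = 1·3 + 1·1 + 1·2 = 6.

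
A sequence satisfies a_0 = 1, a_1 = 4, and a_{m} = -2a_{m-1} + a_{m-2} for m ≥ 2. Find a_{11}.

20586

The ordinary generating function has denominator 1 + 2q - q^2.
Iterating the recurrence: a_0,…,a_{11} = 1, 4, -7, 18, -43, 104, -251, 606, -1463, 3532, -8527, 20586.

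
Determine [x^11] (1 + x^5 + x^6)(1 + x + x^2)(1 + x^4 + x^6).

(1 + x^5 + x^6) has coefficients 1,0,0,0,0,1,1 for degrees 0…6.
(1 + x + x^2) has coefficients 1,1,1,0,0,0,0,0,0,0,0,0 for degrees 0…11.
Finally multiplying by (1 + x^4 + x^6), the product of all factors after the first has coefficients 1,1,1,0,1,1,2,1,1,0,0,0 for degrees 0…11.
[x^11] = 1·0 + 1·2 + 1·1 = 3.

3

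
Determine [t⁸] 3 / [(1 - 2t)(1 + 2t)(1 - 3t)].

Partial fractions give a closed form: a_n = (-3)·2^n + (3/5)·(-2)^n + (27/5)·3^n.
At n = 8: a_8 = 34815.

34815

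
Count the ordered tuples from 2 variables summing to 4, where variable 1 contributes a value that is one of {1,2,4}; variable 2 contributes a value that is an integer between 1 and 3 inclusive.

2

The generating function for the choices is (q + q^2 + q^4)·(q + q^2 + q^3); the count is [q^4].
(q + q^2 + q^4) has coefficients 0,1,1,0,1 for degrees 0…4.
(q + q^2 + q^3) has coefficients 0,1,1,1,0 for degrees 0…4.
[q^4] = 1·1 + 1·1 + 1·0 = 2.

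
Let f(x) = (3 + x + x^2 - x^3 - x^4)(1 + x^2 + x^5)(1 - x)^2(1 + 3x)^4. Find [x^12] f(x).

(3 + x + x^2 - x^3 - x^4) has coefficients 3,1,1,-1,-1 for degrees 0…4.
(1 + x^2 + x^5) has coefficients 1,0,1,0,0,1,0,0,0,0,0,0,0 for degrees 0…12.
Multiplying by (1 - x)^2 gives running coefficients 1,-2,2,-2,1,1,-2,1,0,0,0,0,0 for degrees 0…12.
Finally multiplying by (1 + 3x)^4, the product of all factors after the first has coefficients 1,10,32,22,-50,-41,10,-23,93,-81,-54,81,0 for degrees 0…12.
[x^12] = 3·0 + 1·81 + 1·(-54) − 1·(-81) − 1·93 = 15.

15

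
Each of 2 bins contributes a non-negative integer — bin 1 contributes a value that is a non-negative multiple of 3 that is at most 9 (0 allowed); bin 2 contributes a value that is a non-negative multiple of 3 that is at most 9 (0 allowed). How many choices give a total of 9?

4

The generating function for the choices is (1 + z^3 + z^6 + z^9)·(1 + z^3 + z^6 + z^9); the count is [z^9].
(1 + z^3 + z^6 + z^9) has coefficients 1,0,0,1,0,0,1,0,0,1 for degrees 0…9.
(1 + z^3 + z^6 + z^9) has coefficients 1,0,0,1,0,0,1,0,0,1 for degrees 0…9.
[z^9] = 1·1 + 1·1 + 1·1 + 1·1 = 4.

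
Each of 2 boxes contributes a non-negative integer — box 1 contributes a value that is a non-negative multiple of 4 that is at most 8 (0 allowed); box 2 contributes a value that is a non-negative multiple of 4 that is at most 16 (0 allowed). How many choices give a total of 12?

3

The generating function for the choices is (1 + z⁴ + z⁸)·(1 + z⁴ + z⁸ + z¹² + z¹⁶); the count is [z¹²].
(1 + z⁴ + z⁸) has coefficients 1,0,0,0,1,0,0,0,1 for degrees 0…8.
(1 + z⁴ + z⁸ + z¹² + z¹⁶) has coefficients 1,0,0,0,1,0,0,0,1,0,0,0,1 for degrees 0…12.
[z¹²] = 1·1 + 1·1 + 1·1 = 3.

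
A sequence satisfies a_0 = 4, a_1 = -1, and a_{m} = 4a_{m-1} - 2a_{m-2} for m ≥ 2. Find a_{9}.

-74512

The ordinary generating function has denominator 1 - 4x + 2x^2.
Iterating the recurrence: a_0,…,a_{9} = 4, -1, -12, -46, -160, -548, -1872, -6392, -21824, -74512.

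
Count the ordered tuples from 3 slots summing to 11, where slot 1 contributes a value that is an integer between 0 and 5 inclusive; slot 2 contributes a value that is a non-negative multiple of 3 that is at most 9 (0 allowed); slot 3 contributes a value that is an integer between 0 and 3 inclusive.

8

The generating function for the choices is (1 + x + x^2 + x^3 + x^4 + x^5)·(1 + x^3 + x^6 + x^9)·(1 + x + x^2 + x^3); the count is [x^11].
(1 + x + x^2 + x^3 + x^4 + x^5) has coefficients 1,1,1,1,1,1 for degrees 0…5.
(1 + x^3 + x^6 + x^9) has coefficients 1,0,0,1,0,0,1,0,0,1,0,0 for degrees 0…11.
Finally multiplying by (1 + x + x^2 + x^3), the product of all factors after the first has coefficients 1,1,1,2,1,1,2,1,1,2,1,1 for degrees 0…11.
[x^11] = 1·1 + 1·1 + 1·2 + 1·1 + 1·1 + 1·2 = 8.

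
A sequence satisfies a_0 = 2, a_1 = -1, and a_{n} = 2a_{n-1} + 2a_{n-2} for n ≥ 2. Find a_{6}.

The ordinary generating function has denominator 1 - 2q - 2q^2.
Iterating the recurrence: a_0,…,a_{6} = 2, -1, 2, 2, 8, 20, 56.

56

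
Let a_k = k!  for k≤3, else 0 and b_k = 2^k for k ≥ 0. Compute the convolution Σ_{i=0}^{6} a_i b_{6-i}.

176

The convolution is the t^6 coefficient of A(t)B(t).
Σ = 1·64 + 1·32 + 2·16 + 6·8 + 0·4 + 0·2 + 0·1 = 176.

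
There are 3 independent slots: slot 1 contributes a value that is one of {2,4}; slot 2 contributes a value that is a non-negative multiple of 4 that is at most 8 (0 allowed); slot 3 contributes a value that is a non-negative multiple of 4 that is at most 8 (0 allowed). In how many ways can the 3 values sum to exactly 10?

The generating function for the choices is (y² + y⁴)·(1 + y⁴ + y⁸)·(1 + y⁴ + y⁸); the count is [y¹⁰].
(y² + y⁴) has coefficients 0,0,1,0,1 for degrees 0…4.
(1 + y⁴ + y⁸) has coefficients 1,0,0,0,1,0,0,0,1,0,0 for degrees 0…10.
Finally multiplying by (1 + y⁴ + y⁸), the product of all factors after the first has coefficients 1,0,0,0,2,0,0,0,3,0,0 for degrees 0…10.
[y¹⁰] = 1·3 + 1·0 = 3.

3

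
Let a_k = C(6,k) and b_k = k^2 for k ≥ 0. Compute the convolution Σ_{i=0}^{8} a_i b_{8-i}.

1696

Write out a_i and b_{8-i} for i = 0,…,8 and sum the products.
Σ = 1·64 + 6·49 + 15·36 + 20·25 + 15·16 + 6·9 + 1·4 + 0·1 + 0·0 = 1696.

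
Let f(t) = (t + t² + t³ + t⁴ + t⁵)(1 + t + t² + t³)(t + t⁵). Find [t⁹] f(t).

5

(t + t² + t³ + t⁴ + t⁵) has coefficients 0,1,1,1,1,1 for degrees 0…5.
(1 + t + t² + t³) has coefficients 1,1,1,1,0,0,0,0,0,0 for degrees 0…9.
Finally multiplying by (t + t⁵), the product of all factors after the first has coefficients 0,1,1,1,1,1,1,1,1,0 for degrees 0…9.
[t⁹] = 1·1 + 1·1 + 1·1 + 1·1 + 1·1 = 5.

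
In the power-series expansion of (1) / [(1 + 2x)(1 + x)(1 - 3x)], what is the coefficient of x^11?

78078

Partial fractions give a closed form: a_n = (4/5)·(-2)^n + (-1/4)·(-1)^n + (9/20)·3^n.
At n = 11: a_11 = 78078.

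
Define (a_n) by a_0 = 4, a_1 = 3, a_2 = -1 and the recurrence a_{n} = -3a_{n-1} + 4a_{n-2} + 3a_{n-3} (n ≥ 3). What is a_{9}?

70011

The ordinary generating function has denominator 1 + 3t - 4t^2 - 3t^3.
Iterating the recurrence: a_0,…,a_{9} = 4, 3, -1, 27, -76, 333, -1222, 4770, -18199, 70011.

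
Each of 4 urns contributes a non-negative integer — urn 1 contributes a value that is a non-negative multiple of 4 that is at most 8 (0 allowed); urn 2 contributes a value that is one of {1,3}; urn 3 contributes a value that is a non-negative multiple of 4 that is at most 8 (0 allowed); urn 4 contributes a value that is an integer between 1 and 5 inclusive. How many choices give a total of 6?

4

The generating function for the choices is (1 + x^4 + x^8)·(x + x^3)·(1 + x^4 + x^8)·(x + x^2 + x^3 + x^4 + x^5); the count is [x^6].
(1 + x^4 + x^8) has coefficients 1,0,0,0,1,0,0 for degrees 0…6.
(x + x^3) has coefficients 0,1,0,1,0,0,0 for degrees 0…6.
Multiplying by (1 + x^4 + x^8) gives running coefficients 0,1,0,1,0,1,0 for degrees 0…6.
Finally multiplying by (x + x^2 + x^3 + x^4 + x^5), the product of all factors after the first has coefficients 0,0,1,1,2,2,3 for degrees 0…6.
[x^6] = 1·3 + 1·1 = 4.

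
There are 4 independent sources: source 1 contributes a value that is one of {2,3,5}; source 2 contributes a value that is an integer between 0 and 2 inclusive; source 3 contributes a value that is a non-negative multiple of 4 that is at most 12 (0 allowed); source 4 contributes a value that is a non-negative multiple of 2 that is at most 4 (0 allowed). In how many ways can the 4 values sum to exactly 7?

The generating function for the choices is (q² + q³ + q⁵)·(1 + q + q²)·(1 + q⁴ + q⁸ + q¹²)·(1 + q² + q⁴); the count is [q⁷].
(q² + q³ + q⁵) has coefficients 0,0,1,1,0,1 for degrees 0…5.
(1 + q + q²) has coefficients 1,1,1,0,0,0,0,0 for degrees 0…7.
Multiplying by (1 + q⁴ + q⁸ + q¹²) gives running coefficients 1,1,1,0,1,1,1,0 for degrees 0…7.
Finally multiplying by (1 + q² + q⁴), the product of all factors after the first has coefficients 1,1,2,1,3,2,3,1 for degrees 0…7.
[q⁷] = 1·2 + 1·3 + 1·2 = 7.

7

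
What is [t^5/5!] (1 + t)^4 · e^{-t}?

The EGF product rule gives c_5 = Σ_{k_1+k_2=5} C(5; k_1,k_2) · ∏ g_i(k_i), where (1+t)^4 gives the falling factorial (4)_k; e^{-t} gives (-1)^k.
g_1(k) for k = 0…5: 1, 4, 12, 24, 24, 0.
g_2(k) for k = 0…5: 1, -1, 1, -1, 1, -1.
c_5 = Σ_k C(5,k)·g_1(k)·g_2(5−k) = 1·1·(-1) + 5·4·1 + 10·12·(-1) + 10·24·1 + 5·24·(-1) = −1 + 20 − 120 + 240 − 120 = 19.

19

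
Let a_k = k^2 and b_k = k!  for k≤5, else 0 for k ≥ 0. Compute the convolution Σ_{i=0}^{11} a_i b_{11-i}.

The convolution is the x^11 coefficient of A(x)B(x).
Σ = 0·0 + 1·0 + 4·0 + 9·0 + 16·0 + 25·0 + 36·120 + 49·24 + 64·6 + 81·2 + 100·1 + 121·1 = 6263.

6263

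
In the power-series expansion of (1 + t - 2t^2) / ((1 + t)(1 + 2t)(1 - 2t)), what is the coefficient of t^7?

42

Partial fractions give a closed form: a_n = (2/3)·(-1)^n + (1/3)·2^n.
At n = 7: a_7 = 42.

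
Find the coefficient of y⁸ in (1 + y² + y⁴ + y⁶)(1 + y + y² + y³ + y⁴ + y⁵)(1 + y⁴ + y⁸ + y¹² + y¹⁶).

(1 + y² + y⁴ + y⁶) has coefficients 1,0,1,0,1,0,1 for degrees 0…6.
(1 + y + y² + y³ + y⁴ + y⁵) has coefficients 1,1,1,1,1,1,0,0,0 for degrees 0…8.
Finally multiplying by (1 + y⁴ + y⁸ + y¹² + y¹⁶), the product of all factors after the first has coefficients 1,1,1,1,2,2,1,1,2 for degrees 0…8.
[y⁸] = 1·2 + 1·1 + 1·2 + 1·1 = 6.

6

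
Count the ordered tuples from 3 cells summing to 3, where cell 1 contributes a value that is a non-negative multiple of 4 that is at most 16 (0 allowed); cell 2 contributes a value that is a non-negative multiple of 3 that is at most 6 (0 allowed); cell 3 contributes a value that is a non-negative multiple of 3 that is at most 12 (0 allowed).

The generating function for the choices is (1 + t⁴ + t⁸ + t¹² + t¹⁶)·(1 + t³ + t⁶)·(1 + t³ + t⁶ + t⁹ + t¹²); the count is [t³].
(1 + t⁴ + t⁸ + t¹² + t¹⁶) has coefficients 1,0,0,0 for degrees 0…3.
(1 + t³ + t⁶) has coefficients 1,0,0,1 for degrees 0…3.
Finally multiplying by (1 + t³ + t⁶ + t⁹ + t¹²), the product of all factors after the first has coefficients 1,0,0,2 for degrees 0…3.
[t³] = 1·2 = 2.

2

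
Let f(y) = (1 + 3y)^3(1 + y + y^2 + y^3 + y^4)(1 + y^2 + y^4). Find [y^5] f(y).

137

(1 + 3y)^3 has coefficients 1,9,27,27 for degrees 0…3.
(1 + y + y^2 + y^3 + y^4) has coefficients 1,1,1,1,1,0 for degrees 0…5.
Finally multiplying by (1 + y^2 + y^4), the product of all factors after the first has coefficients 1,1,2,2,3,2 for degrees 0…5.
[y^5] = 1·2 + 9·3 + 27·2 + 27·2 = 137.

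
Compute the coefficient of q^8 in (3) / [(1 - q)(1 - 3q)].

The denominator gives the recurrence a_n = 4a_(n−1) − 3a_(n−2) for n ≥ 3; the numerator fixes a_0 = 3, a_1 = 12, a_2 = 39.
Iterating: 3, 12, 39, 120, 363, 1092, 3279, 9840, 29523, so a_8 = 29523.

29523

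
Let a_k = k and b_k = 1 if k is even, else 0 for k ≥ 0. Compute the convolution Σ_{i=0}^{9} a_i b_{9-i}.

This is [x^9] in the product of the two ordinary generating functions.
Σ = 0·0 + 1·1 + 2·0 + 3·1 + 4·0 + 5·1 + 6·0 + 7·1 + 8·0 + 9·1 = 25.

25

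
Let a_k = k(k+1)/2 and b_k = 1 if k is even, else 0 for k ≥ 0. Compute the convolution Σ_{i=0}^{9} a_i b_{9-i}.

The convolution is the x^9 coefficient of A(x)B(x).
Σ = 0·0 + 1·1 + 3·0 + 6·1 + 10·0 + 15·1 + 21·0 + 28·1 + 36·0 + 45·1 = 95.

95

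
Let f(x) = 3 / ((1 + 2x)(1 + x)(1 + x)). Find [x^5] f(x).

-360

The denominator gives the recurrence a_n = −4a_(n−1) − 5a_(n−2) − 2a_(n−3) for n ≥ 3; the numerator fixes a_0 = 3, a_1 = -12, a_2 = 33.
Iterating: 3, -12, 33, -78, 171, -360, so a_5 = -360.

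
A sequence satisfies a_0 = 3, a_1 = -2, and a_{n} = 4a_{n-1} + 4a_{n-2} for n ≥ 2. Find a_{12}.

13774848

The ordinary generating function has denominator 1 - 4x - 4x^2.
Iterating the recurrence: a_0,…,a_{12} = 3, -2, 4, 8, 48, 224, 1088, 5248, 25344, 122368, 590848, 2852864, 13774848.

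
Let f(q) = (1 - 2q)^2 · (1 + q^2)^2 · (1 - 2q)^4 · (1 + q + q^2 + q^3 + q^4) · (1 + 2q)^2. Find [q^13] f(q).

-384

(1 - 2q)^2 has coefficients 1,-4,4 for degrees 0…2.
(1 + q^2)^2 has coefficients 1,0,2,0,1,0,0,0,0,0,0,0,0,0 for degrees 0…13.
Multiplying by (1 - 2q)^4 gives running coefficients 1,-8,26,-48,65,-72,56,-32,16,0,0,0,0,0 for degrees 0…13.
Multiplying by (1 + q + q^2 + q^3 + q^4) gives running coefficients 1,-7,19,-29,36,-37,27,-31,33,-32,40,-16,16,0 for degrees 0…13.
Finally multiplying by (1 + 2q)^2, the product of all factors after the first has coefficients 1,-3,-5,19,-4,-9,23,-71,17,-24,44,16,112,0 for degrees 0…13.
[q^13] = 1·0 − 4·112 + 4·16 = -384.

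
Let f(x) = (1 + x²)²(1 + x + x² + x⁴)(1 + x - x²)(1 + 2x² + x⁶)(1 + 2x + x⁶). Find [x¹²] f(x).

15

(1 + x²)² has coefficients 1,0,2,0,1 for degrees 0…4.
(1 + x + x² + x⁴) has coefficients 1,1,1,0,1,0,0,0,0,0,0,0,0 for degrees 0…12.
Multiplying by (1 + x - x²) gives running coefficients 1,2,1,0,0,1,-1,0,0,0,0,0,0 for degrees 0…12.
Multiplying by (1 + 2x² + x⁶) gives running coefficients 1,2,3,4,2,1,0,4,-1,0,0,1,-1 for degrees 0…12.
Finally multiplying by (1 + 2x + x⁶), the product of all factors after the first has coefficients 1,4,7,10,10,5,3,6,10,2,2,2,1 for degrees 0…12.
[x¹²] = 1·1 + 2·2 + 1·10 = 15.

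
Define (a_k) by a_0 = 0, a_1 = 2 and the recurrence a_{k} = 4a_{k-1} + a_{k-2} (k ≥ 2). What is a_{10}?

832040

The ordinary generating function has denominator 1 - 4y - y^2.
Iterating the recurrence: a_0,…,a_{10} = 0, 2, 8, 34, 144, 610, 2584, 10946, 46368, 196418, 832040.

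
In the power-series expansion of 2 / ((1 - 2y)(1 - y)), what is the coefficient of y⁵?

The denominator gives the recurrence a_n = 3a_(n−1) − 2a_(n−2) for n ≥ 2; the numerator fixes a_0 = 2, a_1 = 6.
Iterating: 2, 6, 14, 30, 62, 126, so a_5 = 126.

126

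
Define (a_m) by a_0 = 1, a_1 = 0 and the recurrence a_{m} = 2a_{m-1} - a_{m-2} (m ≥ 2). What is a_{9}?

-8

The ordinary generating function has denominator 1 - 2x + x^2.
Iterating the recurrence: a_0,…,a_{9} = 1, 0, -1, -2, -3, -4, -5, -6, -7, -8.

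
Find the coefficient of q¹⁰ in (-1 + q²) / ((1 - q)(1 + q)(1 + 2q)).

Partial fractions give a closed form: a_n = (-1)·(-2)^n.
At n = 10: a_10 = -1024.

-1024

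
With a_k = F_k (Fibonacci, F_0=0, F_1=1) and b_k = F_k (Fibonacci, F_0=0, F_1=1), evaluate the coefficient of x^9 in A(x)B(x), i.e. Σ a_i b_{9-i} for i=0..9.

This is [x^9] in the product of the two ordinary generating functions.
Σ = 0·34 + 1·21 + 1·13 + 2·8 + 3·5 + 5·3 + 8·2 + 13·1 + 21·1 + 34·0 = 130.

130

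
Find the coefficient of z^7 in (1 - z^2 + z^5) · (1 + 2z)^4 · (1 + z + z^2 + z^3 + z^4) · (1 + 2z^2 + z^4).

89

(1 - z^2 + z^5) has coefficients 1,0,-1,0,0,1 for degrees 0…5.
(1 + 2z)^4 has coefficients 1,8,24,32,16,0,0,0 for degrees 0…7.
Multiplying by (1 + z + z^2 + z^3 + z^4) gives running coefficients 1,9,33,65,81,80,72,48 for degrees 0…7.
Finally multiplying by (1 + 2z^2 + z^4), the product of all factors after the first has coefficients 1,9,35,83,148,219,267,273 for degrees 0…7.
[z^7] = 1·273 − 1·219 + 1·35 = 89.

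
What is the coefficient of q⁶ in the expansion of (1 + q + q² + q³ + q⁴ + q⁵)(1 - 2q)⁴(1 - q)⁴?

(1 + q + q² + q³ + q⁴ + q⁵) has coefficients 1,1,1,1,1,1 for degrees 0…5.
(1 - 2q)⁴ has coefficients 1,-8,24,-32,16,0,0 for degrees 0…6.
Finally multiplying by (1 - q)⁴, the product of all factors after the first has coefficients 1,-12,62,-180,321,-360,248 for degrees 0…6.
[q⁶] = 1·248 + 1·(-360) + 1·321 + 1·(-180) + 1·62 + 1·(-12) = 79.

79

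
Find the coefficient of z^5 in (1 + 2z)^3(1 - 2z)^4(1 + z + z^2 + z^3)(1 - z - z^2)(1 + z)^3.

(1 + 2z)^3 has coefficients 1,6,12,8 for degrees 0…3.
(1 - 2z)^4 has coefficients 1,-8,24,-32,16,0 for degrees 0…5.
Multiplying by (1 + z + z^2 + z^3) gives running coefficients 1,-7,17,-15,0,8 for degrees 0…5.
Multiplying by (1 - z - z^2) gives running coefficients 1,-8,23,-25,-2,23 for degrees 0…5.
Finally multiplying by (1 + z)^3, the product of all factors after the first has coefficients 1,-5,2,21,-16,-35 for degrees 0…5.
[z^5] = 1·(-35) + 6·(-16) + 12·21 + 8·2 = 137.

137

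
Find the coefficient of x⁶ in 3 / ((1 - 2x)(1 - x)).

The denominator gives the recurrence a_n = 3a_(n−1) − 2a_(n−2) for n ≥ 2; the numerator fixes a_0 = 3, a_1 = 9.
Iterating: 3, 9, 21, 45, 93, 189, 381, so a_6 = 381.

381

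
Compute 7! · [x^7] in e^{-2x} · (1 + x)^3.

The EGF product rule gives c_7 = Σ_{k_1+k_2=7} C(7; k_1,k_2) · ∏ g_i(k_i), where e^{-2x} gives (-2)^k; (1+x)^3 gives the falling factorial (3)_k.
g_1(k) for k = 0…7: 1, -2, 4, -8, 16, -32, 64, -128.
g_2(k) for k = 0…7: 1, 3, 6, 6, 0, 0, 0, 0.
c_7 = Σ_k C(7,k)·g_1(k)·g_2(7−k) = 35·16·6 + 21·(-32)·6 + 7·64·3 + 1·(-128)·1 = 3360 − 4032 + 1344 − 128 = 544.

544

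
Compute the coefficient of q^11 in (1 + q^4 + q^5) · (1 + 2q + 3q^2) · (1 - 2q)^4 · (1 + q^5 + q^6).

(1 + q^4 + q^5) has coefficients 1,0,0,0,1,1 for degrees 0…5.
(1 + 2q + 3q^2) has coefficients 1,2,3,0,0,0,0,0,0,0,0,0 for degrees 0…11.
Multiplying by (1 - 2q)^4 gives running coefficients 1,-6,11,-8,24,-64,48,0,0,0,0,0 for degrees 0…11.
Finally multiplying by (1 + q^5 + q^6), the product of all factors after the first has coefficients 1,-6,11,-8,24,-63,43,5,3,16,-40,-16 for degrees 0…11.
[q^11] = 1·(-16) + 1·5 + 1·43 = 32.

32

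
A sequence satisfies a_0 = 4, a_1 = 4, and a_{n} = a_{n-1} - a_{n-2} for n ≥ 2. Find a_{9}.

The ordinary generating function has denominator 1 - q + q^2.
Iterating the recurrence: a_0,…,a_{9} = 4, 4, 0, -4, -4, 0, 4, 4, 0, -4.

-4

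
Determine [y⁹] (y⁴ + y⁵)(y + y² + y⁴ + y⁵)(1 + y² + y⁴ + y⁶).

(y⁴ + y⁵) has coefficients 0,0,0,0,1,1 for degrees 0…5.
(y + y² + y⁴ + y⁵) has coefficients 0,1,1,0,1,1,0,0,0,0 for degrees 0…9.
Finally multiplying by (1 + y² + y⁴ + y⁶), the product of all factors after the first has coefficients 0,1,1,1,2,2,2,2,2,1 for degrees 0…9.
[y⁹] = 1·2 + 1·2 = 4.

4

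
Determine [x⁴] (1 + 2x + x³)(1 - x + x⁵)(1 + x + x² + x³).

-1

(1 + 2x + x³) has coefficients 1,2,0,1 for degrees 0…3.
(1 - x + x⁵) has coefficients 1,-1,0,0,0 for degrees 0…4.
Finally multiplying by (1 + x + x² + x³), the product of all factors after the first has coefficients 1,0,0,0,-1 for degrees 0…4.
[x⁴] = 1·(-1) + 2·0 + 1·0 = -1.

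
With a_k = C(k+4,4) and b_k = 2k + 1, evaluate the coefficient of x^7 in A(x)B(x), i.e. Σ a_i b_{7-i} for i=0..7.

The convolution is the x^7 coefficient of A(x)B(x).
Σ = 1·15 + 5·13 + 15·11 + 35·9 + 70·7 + 126·5 + 210·3 + 330·1 = 2640.

2640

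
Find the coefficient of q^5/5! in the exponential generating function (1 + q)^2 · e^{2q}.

352

The EGF product rule gives c_5 = Σ_{k_1+k_2=5} C(5; k_1,k_2) · ∏ g_i(k_i), where (1+q)^2 gives the falling factorial (2)_k; e^{2q} gives (2)^k.
g_1(k) for k = 0…5: 1, 2, 2, 0, 0, 0.
g_2(k) for k = 0…5: 1, 2, 4, 8, 16, 32.
c_5 = Σ_k C(5,k)·g_1(k)·g_2(5−k) = 1·1·32 + 5·2·16 + 10·2·8 = 32 + 160 + 160 = 352.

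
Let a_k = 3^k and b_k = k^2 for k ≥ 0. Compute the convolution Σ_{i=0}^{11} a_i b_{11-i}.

The convolution is the t^11 coefficient of A(t)B(t).
Σ = 1·121 + 3·100 + 9·81 + 27·64 + 81·49 + 243·36 + 729·25 + 2187·16 + 6561·9 + 19683·4 + 59049·1 + 177147·0 = 265642.

265642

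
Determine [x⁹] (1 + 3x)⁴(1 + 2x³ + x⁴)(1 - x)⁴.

336

(1 + 3x)⁴ has coefficients 1,12,54,108,81 for degrees 0…4.
(1 + 2x³ + x⁴) has coefficients 1,0,0,2,1,0,0,0,0,0 for degrees 0…9.
Finally multiplying by (1 - x)⁴, the product of all factors after the first has coefficients 1,-4,6,-2,-6,8,-2,-2,1,0 for degrees 0…9.
[x⁹] = 1·0 + 12·1 + 54·(-2) + 108·(-2) + 81·8 = 336.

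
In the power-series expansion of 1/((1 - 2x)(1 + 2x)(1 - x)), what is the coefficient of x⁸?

341

The denominator gives the recurrence a_n = a_(n−1) + 4a_(n−2) − 4a_(n−3) for n ≥ 3; the numerator fixes a_0 = 1, a_1 = 1, a_2 = 5.
Iterating: 1, 1, 5, 5, 21, 21, 85, 85, 341, so a_8 = 341.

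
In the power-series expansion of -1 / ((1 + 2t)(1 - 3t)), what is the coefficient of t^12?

-320503

Partial fractions give a closed form: a_n = (-2/5)·(-2)^n + (-3/5)·3^n.
At n = 12: a_12 = -320503.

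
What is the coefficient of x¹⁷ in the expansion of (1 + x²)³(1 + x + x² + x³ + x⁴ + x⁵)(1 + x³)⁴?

(1 + x²)³ has coefficients 1,0,3,0,3,0,1 for degrees 0…6.
(1 + x + x² + x³ + x⁴ + x⁵) has coefficients 1,1,1,1,1,1,0,0,0,0,0,0,0,0,0,0,0,0 for degrees 0…17.
Finally multiplying by (1 + x³)⁴, the product of all factors after the first has coefficients 1,1,1,5,5,5,10,10,10,10,10,10,5,5,5,1,1,1 for degrees 0…17.
[x¹⁷] = 1·1 + 3·1 + 3·5 + 1·10 = 29.

29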